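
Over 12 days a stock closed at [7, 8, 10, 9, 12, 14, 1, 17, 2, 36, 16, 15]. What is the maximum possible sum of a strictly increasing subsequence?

Let S[i] be the best sum of a strictly increasing subsequence ending at i:
i:       1   2   3   4   5   6   7   8   9  10  11  12
a[i]:    7   8  10   9  12  14   1  17   2  36  16  15
S:       7  15  25  24  37  51   1  68   3 104  67  66
Maximum is 104 (e.g. 7 + 8 + 10 + 12 + 14 + 17 + 36).

104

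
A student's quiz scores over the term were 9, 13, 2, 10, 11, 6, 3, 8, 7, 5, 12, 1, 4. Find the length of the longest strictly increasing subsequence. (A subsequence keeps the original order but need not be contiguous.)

4

Let dp[i] be the length of the longest such subsequence ending at index i:
i:      1  2  3  4  5  6  7  8  9 10 11 12 13
a[i]:   9 13  2 10 11  6  3  8  7  5 12  1  4
dp:     1  2  1  2  3  2  2  3  3  3  4  1  3
Maximum dp value is 4.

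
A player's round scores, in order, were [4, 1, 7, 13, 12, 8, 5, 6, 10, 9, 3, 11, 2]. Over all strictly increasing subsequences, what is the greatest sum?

Let S[i] be the best sum of a strictly increasing subsequence ending at i:
i:      1  2  3  4  5  6  7  8  9 10 11 12 13
a[i]:   4  1  7 13 12  8  5  6 10  9  3 11  2
S:      4  1 11 24 23 19  9 15 29 28  4 40  3
Maximum is 40 (e.g. 4 + 7 + 8 + 10 + 11).

40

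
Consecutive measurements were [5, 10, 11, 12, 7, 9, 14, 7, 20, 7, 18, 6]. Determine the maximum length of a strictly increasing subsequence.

Let dp[i] be the length of the longest such subsequence ending at index i:
i:      1  2  3  4  5  6  7  8  9 10 11 12
a[i]:   5 10 11 12  7  9 14  7 20  7 18  6
dp:     1  2  3  4  2  3  5  2  6  2  6  2
Maximum dp value is 6.

6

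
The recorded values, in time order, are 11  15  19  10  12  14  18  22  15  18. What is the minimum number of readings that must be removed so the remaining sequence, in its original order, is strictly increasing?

5

Fewest deletions = n − (longest strictly increasing subsequence).
Patience tails:
11 → extends → [11]
15 → extends → [11, 15]
19 → extends → [11, 15, 19]
10 → replaces 11 → [10, 15, 19]
12 → replaces 15 → [10, 12, 19]
14 → replaces 19 → [10, 12, 14]
18 → extends → [10, 12, 14, 18]
22 → extends → [10, 12, 14, 18, 22]
15 → replaces 18 → [10, 12, 14, 15, 22]
18 → replaces 22 → [10, 12, 14, 15, 18]
Longest strictly increasing subsequence has length 5, so deletions = 10 − 5 = 5.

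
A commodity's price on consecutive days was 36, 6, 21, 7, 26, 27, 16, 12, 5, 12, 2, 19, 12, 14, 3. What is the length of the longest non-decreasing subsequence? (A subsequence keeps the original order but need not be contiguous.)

Let dp[i] be the length of the longest such subsequence ending at index i:
i:      1  2  3  4  5  6  7  8  9 10 11 12 13 14 15
a[i]:  36  6 21  7 26 27 16 12  5 12  2 19 12 14  3
dp:     1  1  2  2  3  4  3  3  1  4  1  5  5  6  2
Maximum dp value is 6.

6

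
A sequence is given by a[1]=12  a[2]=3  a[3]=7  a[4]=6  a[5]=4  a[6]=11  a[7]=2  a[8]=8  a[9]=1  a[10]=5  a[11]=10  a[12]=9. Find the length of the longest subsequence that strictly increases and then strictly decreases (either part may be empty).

inc[i] = longest strictly increasing subsequence ending at i; dec[i] = longest strictly decreasing subsequence starting at i:
i:      1  2  3  4  5  6  7  8  9 10 11 12
a[i]:  12  3  7  6  4 11  2  8  1  5 10  9
inc:    1  1  2  2  2  3  1  3  1  3  4  4
dec:    6  3  5  4  3  3  2  2  1  1  2  1
Best peak at i=1 (value 12): inc=1, dec=6, length 1+6−1 = 6.

6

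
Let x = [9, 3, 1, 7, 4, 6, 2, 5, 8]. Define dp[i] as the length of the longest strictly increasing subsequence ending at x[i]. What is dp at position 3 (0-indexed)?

2

dp[i] = 1 + max{dp[j] : j<i, x[j]<x[i]} (or 1 if no such j):
i:     0 1 2 3 4 5 6 7 8
x[i]:  9 3 1 7 4 6 2 5 8
dp:    1 1 1 2 2 3 2 3 4
At index 3 the value is 2.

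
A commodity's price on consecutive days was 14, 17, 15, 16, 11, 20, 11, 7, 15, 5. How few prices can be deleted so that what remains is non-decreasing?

6

Fewest deletions = n − (longest non-decreasing subsequence).
Patience tails:
14 → extends → [14]
17 → extends → [14, 17]
15 → replaces 17 → [14, 15]
16 → extends → [14, 15, 16]
11 → replaces 14 → [11, 15, 16]
20 → extends → [11, 15, 16, 20]
11 → replaces 15 → [11, 11, 16, 20]
7 → replaces 11 → [7, 11, 16, 20]
15 → replaces 16 → [7, 11, 15, 20]
5 → replaces 7 → [5, 11, 15, 20]
Longest non-decreasing subsequence has length 4, so deletions = 10 − 4 = 6.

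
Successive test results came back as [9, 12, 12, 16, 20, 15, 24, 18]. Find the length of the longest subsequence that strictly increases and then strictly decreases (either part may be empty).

inc[i] = longest strictly increasing subsequence ending at i; dec[i] = longest strictly decreasing subsequence starting at i:
i:      1  2  3  4  5  6  7  8
a[i]:   9 12 12 16 20 15 24 18
inc:    1  2  2  3  4  3  5  4
dec:    1  1  1  2  2  1  2  1
Best peak at i=7 (value 24): inc=5, dec=2, length 5+2−1 = 6.

6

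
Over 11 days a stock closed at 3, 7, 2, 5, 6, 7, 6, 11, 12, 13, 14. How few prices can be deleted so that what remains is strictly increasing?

3

Fewest deletions = n − (longest strictly increasing subsequence).
Patience tails:
3 → extends → [3]
7 → extends → [3, 7]
2 → replaces 3 → [2, 7]
5 → replaces 7 → [2, 5]
6 → extends → [2, 5, 6]
7 → extends → [2, 5, 6, 7]
6 → already a tail → [2, 5, 6, 7]
11 → extends → [2, 5, 6, 7, 11]
12 → extends → [2, 5, 6, 7, 11, 12]
13 → extends → [2, 5, 6, 7, 11, 12, 13]
14 → extends → [2, 5, 6, 7, 11, 12, 13, 14]
Longest strictly increasing subsequence has length 8, so deletions = 11 − 8 = 3.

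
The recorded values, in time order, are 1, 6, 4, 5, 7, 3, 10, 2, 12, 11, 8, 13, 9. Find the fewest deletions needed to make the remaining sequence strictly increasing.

Fewest deletions = n − (longest strictly increasing subsequence).
i:      1  2  3  4  5  6  7  8  9 10 11 12 13
a[i]:   1  6  4  5  7  3 10  2 12 11  8 13  9
dp:     1  2  2  3  4  2  5  2  6  6  5  7  6
max dp = 7, so deletions = 13 − 7 = 6.

6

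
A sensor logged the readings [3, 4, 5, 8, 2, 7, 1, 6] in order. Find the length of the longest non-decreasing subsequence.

4

Track the smallest tail for each achievable length (allowing ties):
3 → extends → [3]
4 → extends → [3, 4]
5 → extends → [3, 4, 5]
8 → extends → [3, 4, 5, 8]
2 → replaces 3 → [2, 4, 5, 8]
7 → replaces 8 → [2, 4, 5, 7]
1 → replaces 2 → [1, 4, 5, 7]
6 → replaces 7 → [1, 4, 5, 6]
Four tails, so the longest non-decreasing subsequence has length 4 (e.g. 3, 4, 5, 8).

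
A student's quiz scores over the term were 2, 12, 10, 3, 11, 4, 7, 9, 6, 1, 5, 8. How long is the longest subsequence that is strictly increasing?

Track the smallest tail for each achievable length (strict):
2 → extends → [2]
12 → extends → [2, 12]
10 → replaces 12 → [2, 10]
3 → replaces 10 → [2, 3]
11 → extends → [2, 3, 11]
4 → replaces 11 → [2, 3, 4]
7 → extends → [2, 3, 4, 7]
9 → extends → [2, 3, 4, 7, 9]
6 → replaces 7 → [2, 3, 4, 6, 9]
1 → replaces 2 → [1, 3, 4, 6, 9]
5 → replaces 6 → [1, 3, 4, 5, 9]
8 → replaces 9 → [1, 3, 4, 5, 8]
Five tails, so the longest strictly increasing subsequence has length 5 (e.g. 2, 3, 4, 7, 9).

5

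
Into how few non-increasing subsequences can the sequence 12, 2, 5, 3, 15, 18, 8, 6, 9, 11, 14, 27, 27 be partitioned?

7

Place each on the leftmost legal pile:
12 → new pile 1 (tops now [12])
2 → pile 1 (tops now [2])
5 → new pile 2 (tops now [2, 5])
3 → pile 2 (tops now [2, 3])
15 → new pile 3 (tops now [2, 3, 15])
18 → new pile 4 (tops now [2, 3, 15, 18])
8 → pile 3 (tops now [2, 3, 8, 18])
6 → pile 3 (tops now [2, 3, 6, 18])
9 → pile 4 (tops now [2, 3, 6, 9])
11 → new pile 5 (tops now [2, 3, 6, 9, 11])
14 → new pile 6 (tops now [2, 3, 6, 9, 11, 14])
27 → new pile 7 (tops now [2, 3, 6, 9, 11, 14, 27])
27 → pile 7 (tops now [2, 3, 6, 9, 11, 14, 27])
Seven piles.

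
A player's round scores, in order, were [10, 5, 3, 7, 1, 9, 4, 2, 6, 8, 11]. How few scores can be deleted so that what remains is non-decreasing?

Fewest deletions = n − (longest non-decreasing subsequence).
i:      1  2  3  4  5  6  7  8  9 10 11
a[i]:  10  5  3  7  1  9  4  2  6  8 11
dp:     1  1  1  2  1  3  2  2  3  4  5
max dp = 5, so deletions = 11 − 5 = 6.

6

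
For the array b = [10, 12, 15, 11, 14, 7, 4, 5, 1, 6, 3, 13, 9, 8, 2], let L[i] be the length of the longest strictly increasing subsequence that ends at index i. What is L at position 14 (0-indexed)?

dp[i] = 1 + max{dp[j] : j<i, b[j]<b[i]} (or 1 if no such j):
i:      0  1  2  3  4  5  6  7  8  9 10 11 12 13 14
b[i]:  10 12 15 11 14  7  4  5  1  6  3 13  9  8  2
dp:     1  2  3  2  3  1  1  2  1  3  2  4  4  4  2
At index 14 the value is 2.

2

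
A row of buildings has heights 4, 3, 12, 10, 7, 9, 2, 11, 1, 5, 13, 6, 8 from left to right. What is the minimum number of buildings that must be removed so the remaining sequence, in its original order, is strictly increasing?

8

Fewest deletions = n − (longest strictly increasing subsequence).
i:      1  2  3  4  5  6  7  8  9 10 11 12 13
a[i]:   4  3 12 10  7  9  2 11  1  5 13  6  8
dp:     1  1  2  2  2  3  1  4  1  2  5  3  4
max dp = 5, so deletions = 13 − 5 = 8.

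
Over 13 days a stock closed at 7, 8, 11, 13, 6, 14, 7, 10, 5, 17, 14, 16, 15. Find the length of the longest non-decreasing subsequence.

Let dp[i] be the length of the longest such subsequence ending at index i:
i:      1  2  3  4  5  6  7  8  9 10 11 12 13
a[i]:   7  8 11 13  6 14  7 10  5 17 14 16 15
dp:     1  2  3  4  1  5  2  3  1  6  6  7  7
Maximum dp value is 7.

7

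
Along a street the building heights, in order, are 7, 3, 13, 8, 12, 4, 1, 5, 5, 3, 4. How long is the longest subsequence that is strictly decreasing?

4

Negate each value so 'decreasing' becomes 'increasing', then run patience tails on the negated sequence:
-7 → extends → [-7]
-3 → extends → [-7, -3]
-13 → replaces -7 → [-13, -3]
-8 → replaces -3 → [-13, -8]
-12 → replaces -8 → [-13, -12]
-4 → extends → [-13, -12, -4]
-1 → extends → [-13, -12, -4, -1]
-5 → replaces -4 → [-13, -12, -5, -1]
-5 → already a tail → [-13, -12, -5, -1]
-3 → replaces -1 → [-13, -12, -5, -3]
-4 → replaces -3 → [-13, -12, -5, -4]
Four tails, so the longest strictly decreasing subsequence of the original has length 4.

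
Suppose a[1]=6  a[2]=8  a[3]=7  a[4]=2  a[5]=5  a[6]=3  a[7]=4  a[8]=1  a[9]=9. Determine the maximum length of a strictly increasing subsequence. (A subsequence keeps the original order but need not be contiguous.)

Let dp[i] be the length of the longest such subsequence ending at index i:
i:     1 2 3 4 5 6 7 8 9
a[i]:  6 8 7 2 5 3 4 1 9
dp:    1 2 2 1 2 2 3 1 4
Maximum dp value is 4.

4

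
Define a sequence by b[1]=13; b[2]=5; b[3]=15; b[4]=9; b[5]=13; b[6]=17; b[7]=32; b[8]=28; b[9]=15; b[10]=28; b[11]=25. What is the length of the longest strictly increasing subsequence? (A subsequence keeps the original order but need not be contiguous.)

5

Track the smallest tail for each achievable length (strict):
13 → extends → [13]
5 → replaces 13 → [5]
15 → extends → [5, 15]
9 → replaces 15 → [5, 9]
13 → extends → [5, 9, 13]
17 → extends → [5, 9, 13, 17]
32 → extends → [5, 9, 13, 17, 32]
28 → replaces 32 → [5, 9, 13, 17, 28]
15 → replaces 17 → [5, 9, 13, 15, 28]
28 → already a tail → [5, 9, 13, 15, 28]
25 → replaces 28 → [5, 9, 13, 15, 25]
Five tails, so the longest strictly increasing subsequence has length 5 (e.g. 5, 9, 13, 17, 32).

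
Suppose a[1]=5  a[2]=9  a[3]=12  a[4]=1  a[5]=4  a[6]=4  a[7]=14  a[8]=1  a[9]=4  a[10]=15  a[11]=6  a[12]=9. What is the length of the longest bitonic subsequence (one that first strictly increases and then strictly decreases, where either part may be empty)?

6

inc[i] = longest strictly increasing subsequence ending at i; dec[i] = longest strictly decreasing subsequence starting at i:
i:      1  2  3  4  5  6  7  8  9 10 11 12
a[i]:   5  9 12  1  4  4 14  1  4 15  6  9
inc:    1  2  3  1  2  2  4  1  2  5  3  4
dec:    3  3  3  1  2  2  2  1  1  2  1  1
Best peak at i=10 (value 15): inc=5, dec=2, length 5+2−1 = 6.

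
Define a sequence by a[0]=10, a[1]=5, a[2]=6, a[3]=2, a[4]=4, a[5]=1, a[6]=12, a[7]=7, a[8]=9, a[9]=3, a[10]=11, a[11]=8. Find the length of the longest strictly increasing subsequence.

5

Track the smallest tail for each achievable length (strict):
10 → extends → [10]
5 → replaces 10 → [5]
6 → extends → [5, 6]
2 → replaces 5 → [2, 6]
4 → replaces 6 → [2, 4]
1 → replaces 2 → [1, 4]
12 → extends → [1, 4, 12]
7 → replaces 12 → [1, 4, 7]
9 → extends → [1, 4, 7, 9]
3 → replaces 4 → [1, 3, 7, 9]
11 → extends → [1, 3, 7, 9, 11]
8 → replaces 9 → [1, 3, 7, 8, 11]
Five tails, so the longest strictly increasing subsequence has length 5 (e.g. 5, 6, 7, 9, 11).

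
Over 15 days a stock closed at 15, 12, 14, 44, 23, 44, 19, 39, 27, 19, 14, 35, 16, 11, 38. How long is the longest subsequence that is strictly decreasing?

6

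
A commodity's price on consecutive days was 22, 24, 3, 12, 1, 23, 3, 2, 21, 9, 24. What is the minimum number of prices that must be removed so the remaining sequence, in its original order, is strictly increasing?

7

Fewest deletions = n − (longest strictly increasing subsequence).
i:      1  2  3  4  5  6  7  8  9 10 11
a[i]:  22 24  3 12  1 23  3  2 21  9 24
dp:     1  2  1  2  1  3  2  2  3  3  4
max dp = 4, so deletions = 11 − 4 = 7.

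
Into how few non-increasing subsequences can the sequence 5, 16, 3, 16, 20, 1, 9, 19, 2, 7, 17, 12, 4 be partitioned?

Place each on the leftmost legal pile:
5 → new pile 1 (tops now [5])
16 → new pile 2 (tops now [5, 16])
3 → pile 1 (tops now [3, 16])
16 → pile 2 (tops now [3, 16])
20 → new pile 3 (tops now [3, 16, 20])
1 → pile 1 (tops now [1, 16, 20])
9 → pile 2 (tops now [1, 9, 20])
19 → pile 3 (tops now [1, 9, 19])
2 → pile 2 (tops now [1, 2, 19])
7 → pile 3 (tops now [1, 2, 7])
17 → new pile 4 (tops now [1, 2, 7, 17])
12 → pile 4 (tops now [1, 2, 7, 12])
4 → pile 3 (tops now [1, 2, 4, 12])
Four piles.

4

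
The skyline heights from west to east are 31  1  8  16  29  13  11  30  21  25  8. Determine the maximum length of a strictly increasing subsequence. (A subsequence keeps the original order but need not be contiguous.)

5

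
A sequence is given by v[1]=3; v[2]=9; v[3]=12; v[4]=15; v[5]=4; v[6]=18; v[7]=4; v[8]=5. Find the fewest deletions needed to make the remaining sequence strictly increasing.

3

Fewest deletions = n − (longest strictly increasing subsequence).
Patience tails:
3 → extends → [3]
9 → extends → [3, 9]
12 → extends → [3, 9, 12]
15 → extends → [3, 9, 12, 15]
4 → replaces 9 → [3, 4, 12, 15]
18 → extends → [3, 4, 12, 15, 18]
4 → already a tail → [3, 4, 12, 15, 18]
5 → replaces 12 → [3, 4, 5, 15, 18]
Longest strictly increasing subsequence has length 5, so deletions = 8 − 5 = 3.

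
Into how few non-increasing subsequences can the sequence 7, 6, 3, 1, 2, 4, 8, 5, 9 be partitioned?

5

The minimum number of non-increasing subsequences covering a sequence equals the length of its longest strictly increasing subsequence.
LIS length is 5 (e.g. 1, 2, 4, 8, 9), so 5 piles are needed.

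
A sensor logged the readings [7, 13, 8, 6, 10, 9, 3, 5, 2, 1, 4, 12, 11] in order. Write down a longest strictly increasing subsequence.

7, 8, 10, 12

Patience tails give the LIS length; then backtrack through the dp parents:
7 → extends → [7]
13 → extends → [7, 13]
8 → replaces 13 → [7, 8]
6 → replaces 7 → [6, 8]
10 → extends → [6, 8, 10]
9 → replaces 10 → [6, 8, 9]
3 → replaces 6 → [3, 8, 9]
5 → replaces 8 → [3, 5, 9]
2 → replaces 3 → [2, 5, 9]
1 → replaces 2 → [1, 5, 9]
4 → replaces 5 → [1, 4, 9]
12 → extends → [1, 4, 9, 12]
11 → replaces 12 → [1, 4, 9, 11]
Length 4; one witness is 7, 8, 10, 12.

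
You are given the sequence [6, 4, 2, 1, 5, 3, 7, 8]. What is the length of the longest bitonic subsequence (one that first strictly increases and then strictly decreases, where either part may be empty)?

4

inc[i] = longest strictly increasing subsequence ending at i; dec[i] = longest strictly decreasing subsequence starting at i:
i:     1 2 3 4 5 6 7 8
a[i]:  6 4 2 1 5 3 7 8
inc:   1 1 1 1 2 2 3 4
dec:   4 3 2 1 2 1 1 1
Best peak at i=1 (value 6): inc=1, dec=4, length 1+4−1 = 4.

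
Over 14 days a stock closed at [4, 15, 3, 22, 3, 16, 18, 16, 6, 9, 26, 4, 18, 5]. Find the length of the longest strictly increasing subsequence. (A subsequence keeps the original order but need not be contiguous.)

5

Track the smallest tail for each achievable length (strict):
4 → extends → [4]
15 → extends → [4, 15]
3 → replaces 4 → [3, 15]
22 → extends → [3, 15, 22]
3 → already a tail → [3, 15, 22]
16 → replaces 22 → [3, 15, 16]
18 → extends → [3, 15, 16, 18]
16 → already a tail → [3, 15, 16, 18]
6 → replaces 15 → [3, 6, 16, 18]
9 → replaces 16 → [3, 6, 9, 18]
26 → extends → [3, 6, 9, 18, 26]
4 → replaces 6 → [3, 4, 9, 18, 26]
18 → already a tail → [3, 4, 9, 18, 26]
5 → replaces 9 → [3, 4, 5, 18, 26]
Five tails, so the longest strictly increasing subsequence has length 5 (e.g. 4, 15, 16, 18, 26).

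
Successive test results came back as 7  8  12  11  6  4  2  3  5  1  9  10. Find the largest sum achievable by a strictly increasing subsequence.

Let S[i] be the best sum of a strictly increasing subsequence ending at i:
i:      1  2  3  4  5  6  7  8  9 10 11 12
a[i]:   7  8 12 11  6  4  2  3  5  1  9 10
S:      7 15 27 26  6  4  2  5 10  1 24 34
Maximum is 34 (e.g. 7 + 8 + 9 + 10).

34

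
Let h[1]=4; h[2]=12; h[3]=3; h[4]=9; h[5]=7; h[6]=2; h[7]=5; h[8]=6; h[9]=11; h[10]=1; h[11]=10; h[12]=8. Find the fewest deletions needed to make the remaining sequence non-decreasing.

Fewest deletions = n − (longest non-decreasing subsequence).
i:      1  2  3  4  5  6  7  8  9 10 11 12
h[i]:   4 12  3  9  7  2  5  6 11  1 10  8
dp:     1  2  1  2  2  1  2  3  4  1  4  4
max dp = 4, so deletions = 12 − 4 = 8.

8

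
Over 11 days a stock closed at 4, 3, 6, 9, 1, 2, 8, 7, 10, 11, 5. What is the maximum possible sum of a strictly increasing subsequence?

40

Let S[i] be the best sum of a strictly increasing subsequence ending at i:
i:      1  2  3  4  5  6  7  8  9 10 11
a[i]:   4  3  6  9  1  2  8  7 10 11  5
S:      4  3 10 19  1  3 18 17 29 40  9
Maximum is 40 (e.g. 4 + 6 + 9 + 10 + 11).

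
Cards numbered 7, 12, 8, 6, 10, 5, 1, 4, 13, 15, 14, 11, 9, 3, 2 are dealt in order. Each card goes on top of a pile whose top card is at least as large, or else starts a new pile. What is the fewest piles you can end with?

Place each on the leftmost legal pile:
7 → new pile 1 (tops now [7])
12 → new pile 2 (tops now [7, 12])
8 → pile 2 (tops now [7, 8])
6 → pile 1 (tops now [6, 8])
10 → new pile 3 (tops now [6, 8, 10])
5 → pile 1 (tops now [5, 8, 10])
1 → pile 1 (tops now [1, 8, 10])
4 → pile 2 (tops now [1, 4, 10])
13 → new pile 4 (tops now [1, 4, 10, 13])
15 → new pile 5 (tops now [1, 4, 10, 13, 15])
14 → pile 5 (tops now [1, 4, 10, 13, 14])
11 → pile 4 (tops now [1, 4, 10, 11, 14])
9 → pile 3 (tops now [1, 4, 9, 11, 14])
3 → pile 2 (tops now [1, 3, 9, 11, 14])
2 → pile 2 (tops now [1, 2, 9, 11, 14])
Five piles.

5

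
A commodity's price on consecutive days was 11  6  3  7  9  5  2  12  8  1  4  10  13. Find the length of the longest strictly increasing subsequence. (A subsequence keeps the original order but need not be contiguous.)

5

Track the smallest tail for each achievable length (strict):
11 → extends → [11]
6 → replaces 11 → [6]
3 → replaces 6 → [3]
7 → extends → [3, 7]
9 → extends → [3, 7, 9]
5 → replaces 7 → [3, 5, 9]
2 → replaces 3 → [2, 5, 9]
12 → extends → [2, 5, 9, 12]
8 → replaces 9 → [2, 5, 8, 12]
1 → replaces 2 → [1, 5, 8, 12]
4 → replaces 5 → [1, 4, 8, 12]
10 → replaces 12 → [1, 4, 8, 10]
13 → extends → [1, 4, 8, 10, 13]
Five tails, so the longest strictly increasing subsequence has length 5 (e.g. 6, 7, 9, 12, 13).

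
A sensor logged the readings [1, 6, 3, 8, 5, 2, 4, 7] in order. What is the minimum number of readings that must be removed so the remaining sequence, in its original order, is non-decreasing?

4

Fewest deletions = n − (longest non-decreasing subsequence).
Patience tails:
1 → extends → [1]
6 → extends → [1, 6]
3 → replaces 6 → [1, 3]
8 → extends → [1, 3, 8]
5 → replaces 8 → [1, 3, 5]
2 → replaces 3 → [1, 2, 5]
4 → replaces 5 → [1, 2, 4]
7 → extends → [1, 2, 4, 7]
Longest non-decreasing subsequence has length 4, so deletions = 8 − 4 = 4.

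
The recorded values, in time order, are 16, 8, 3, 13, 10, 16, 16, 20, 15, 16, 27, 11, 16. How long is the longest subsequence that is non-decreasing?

Let dp[i] be the length of the longest such subsequence ending at index i:
i:      1  2  3  4  5  6  7  8  9 10 11 12 13
a[i]:  16  8  3 13 10 16 16 20 15 16 27 11 16
dp:     1  1  1  2  2  3  4  5  3  5  6  3  6
Maximum dp value is 6.

6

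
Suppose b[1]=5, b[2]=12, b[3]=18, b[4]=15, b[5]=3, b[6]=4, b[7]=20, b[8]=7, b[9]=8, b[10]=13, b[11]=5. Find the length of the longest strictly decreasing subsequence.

Negate each value so 'decreasing' becomes 'increasing', then run patience tails on the negated sequence:
-5 → extends → [-5]
-12 → replaces -5 → [-12]
-18 → replaces -12 → [-18]
-15 → extends → [-18, -15]
-3 → extends → [-18, -15, -3]
-4 → replaces -3 → [-18, -15, -4]
-20 → replaces -18 → [-20, -15, -4]
-7 → replaces -4 → [-20, -15, -7]
-8 → replaces -7 → [-20, -15, -8]
-13 → replaces -8 → [-20, -15, -13]
-5 → extends → [-20, -15, -13, -5]
Four tails, so the longest strictly decreasing subsequence of the original has length 4.

4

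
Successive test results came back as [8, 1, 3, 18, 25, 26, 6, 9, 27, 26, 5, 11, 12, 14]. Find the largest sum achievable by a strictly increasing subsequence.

Let S[i] be the best sum of a strictly increasing subsequence ending at i:
i:       1   2   3   4   5   6   7   8   9  10  11  12  13  14
a[i]:    8   1   3  18  25  26   6   9  27  26   5  11  12  14
S:       8   1   4  26  51  77  10  19 104  77   9  30  42  56
Maximum is 104 (e.g. 8 + 18 + 25 + 26 + 27).

104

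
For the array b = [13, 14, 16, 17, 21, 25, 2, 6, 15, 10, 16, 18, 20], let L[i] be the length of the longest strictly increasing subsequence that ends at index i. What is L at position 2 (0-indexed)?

3

dp[i] = 1 + max{dp[j] : j<i, b[j]<b[i]} (or 1 if no such j):
i:      0  1  2  3  4  5  6  7  8  9 10 11 12
b[i]:  13 14 16 17 21 25  2  6 15 10 16 18 20
dp:     1  2  3  4  5  6  1  2  3  3  4  5  6
At index 2 the value is 3.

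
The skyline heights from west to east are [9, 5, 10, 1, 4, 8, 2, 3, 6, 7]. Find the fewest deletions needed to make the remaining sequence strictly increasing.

5

Fewest deletions = n − (longest strictly increasing subsequence).
Patience tails:
9 → extends → [9]
5 → replaces 9 → [5]
10 → extends → [5, 10]
1 → replaces 5 → [1, 10]
4 → replaces 10 → [1, 4]
8 → extends → [1, 4, 8]
2 → replaces 4 → [1, 2, 8]
3 → replaces 8 → [1, 2, 3]
6 → extends → [1, 2, 3, 6]
7 → extends → [1, 2, 3, 6, 7]
Longest strictly increasing subsequence has length 5, so deletions = 10 − 5 = 5.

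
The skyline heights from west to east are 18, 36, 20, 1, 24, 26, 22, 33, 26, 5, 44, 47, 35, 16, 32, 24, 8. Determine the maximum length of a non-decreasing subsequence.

7

Track the smallest tail for each achievable length (allowing ties):
18 → extends → [18]
36 → extends → [18, 36]
20 → replaces 36 → [18, 20]
1 → replaces 18 → [1, 20]
24 → extends → [1, 20, 24]
26 → extends → [1, 20, 24, 26]
22 → replaces 24 → [1, 20, 22, 26]
33 → extends → [1, 20, 22, 26, 33]
26 → replaces 33 → [1, 20, 22, 26, 26]
5 → replaces 20 → [1, 5, 22, 26, 26]
44 → extends → [1, 5, 22, 26, 26, 44]
47 → extends → [1, 5, 22, 26, 26, 44, 47]
35 → replaces 44 → [1, 5, 22, 26, 26, 35, 47]
16 → replaces 22 → [1, 5, 16, 26, 26, 35, 47]
32 → replaces 35 → [1, 5, 16, 26, 26, 32, 47]
24 → replaces 26 → [1, 5, 16, 24, 26, 32, 47]
8 → replaces 16 → [1, 5, 8, 24, 26, 32, 47]
Seven tails, so the longest non-decreasing subsequence has length 7 (e.g. 18, 20, 24, 26, 33, 44, 47).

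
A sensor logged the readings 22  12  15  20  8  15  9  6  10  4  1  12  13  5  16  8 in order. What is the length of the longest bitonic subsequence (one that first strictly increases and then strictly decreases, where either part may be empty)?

inc[i] = longest strictly increasing subsequence ending at i; dec[i] = longest strictly decreasing subsequence starting at i:
i:      1  2  3  4  5  6  7  8  9 10 11 12 13 14 15 16
a[i]:  22 12 15 20  8 15  9  6 10  4  1 12 13  5 16  8
inc:    1  1  2  3  1  2  2  1  3  1  1  4  5  2  6  3
dec:    7  5  5  6  4  5  4  3  3  2  1  2  2  1  2  1
Best peak at i=4 (value 20): inc=3, dec=6, length 3+6−1 = 8.

8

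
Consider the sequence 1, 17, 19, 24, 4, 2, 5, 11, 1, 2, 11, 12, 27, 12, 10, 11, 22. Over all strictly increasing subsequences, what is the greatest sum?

Let S[i] be the best sum of a strictly increasing subsequence ending at i:
i:      1  2  3  4  5  6  7  8  9 10 11 12 13 14 15 16 17
a[i]:   1 17 19 24  4  2  5 11  1  2 11 12 27 12 10 11 22
S:      1 18 37 61  5  3 10 21  1  3 21 33 88 33 20 31 59
Maximum is 88 (e.g. 1 + 17 + 19 + 24 + 27).

88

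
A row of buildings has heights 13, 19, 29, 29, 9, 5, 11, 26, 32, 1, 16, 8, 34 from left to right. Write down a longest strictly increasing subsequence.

13, 19, 29, 32, 34

Patience tails give the LIS length; then backtrack through the dp parents:
13 → extends → [13]
19 → extends → [13, 19]
29 → extends → [13, 19, 29]
29 → already a tail → [13, 19, 29]
9 → replaces 13 → [9, 19, 29]
5 → replaces 9 → [5, 19, 29]
11 → replaces 19 → [5, 11, 29]
26 → replaces 29 → [5, 11, 26]
32 → extends → [5, 11, 26, 32]
1 → replaces 5 → [1, 11, 26, 32]
16 → replaces 26 → [1, 11, 16, 32]
8 → replaces 11 → [1, 8, 16, 32]
34 → extends → [1, 8, 16, 32, 34]
Length 5; one witness is 13, 19, 29, 32, 34.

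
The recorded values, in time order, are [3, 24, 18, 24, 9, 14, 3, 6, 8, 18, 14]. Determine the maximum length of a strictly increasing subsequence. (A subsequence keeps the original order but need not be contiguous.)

Track the smallest tail for each achievable length (strict):
3 → extends → [3]
24 → extends → [3, 24]
18 → replaces 24 → [3, 18]
24 → extends → [3, 18, 24]
9 → replaces 18 → [3, 9, 24]
14 → replaces 24 → [3, 9, 14]
3 → already a tail → [3, 9, 14]
6 → replaces 9 → [3, 6, 14]
8 → replaces 14 → [3, 6, 8]
18 → extends → [3, 6, 8, 18]
14 → replaces 18 → [3, 6, 8, 14]
Four tails, so the longest strictly increasing subsequence has length 4 (e.g. 3, 9, 14, 18).

4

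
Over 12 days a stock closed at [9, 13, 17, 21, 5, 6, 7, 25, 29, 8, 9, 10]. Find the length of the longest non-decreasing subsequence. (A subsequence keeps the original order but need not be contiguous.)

Let dp[i] be the length of the longest such subsequence ending at index i:
i:      1  2  3  4  5  6  7  8  9 10 11 12
a[i]:   9 13 17 21  5  6  7 25 29  8  9 10
dp:     1  2  3  4  1  2  3  5  6  4  5  6
Maximum dp value is 6.

6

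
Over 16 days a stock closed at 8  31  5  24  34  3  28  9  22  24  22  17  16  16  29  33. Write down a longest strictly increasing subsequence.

Patience tails give the LIS length; then backtrack through the dp parents:
8 → extends → [8]
31 → extends → [8, 31]
5 → replaces 8 → [5, 31]
24 → replaces 31 → [5, 24]
34 → extends → [5, 24, 34]
3 → replaces 5 → [3, 24, 34]
28 → replaces 34 → [3, 24, 28]
9 → replaces 24 → [3, 9, 28]
22 → replaces 28 → [3, 9, 22]
24 → extends → [3, 9, 22, 24]
22 → already a tail → [3, 9, 22, 24]
17 → replaces 22 → [3, 9, 17, 24]
16 → replaces 17 → [3, 9, 16, 24]
16 → already a tail → [3, 9, 16, 24]
29 → extends → [3, 9, 16, 24, 29]
33 → extends → [3, 9, 16, 24, 29, 33]
Length 6; one witness is 8, 9, 22, 24, 29, 33.

8, 9, 22, 24, 29, 33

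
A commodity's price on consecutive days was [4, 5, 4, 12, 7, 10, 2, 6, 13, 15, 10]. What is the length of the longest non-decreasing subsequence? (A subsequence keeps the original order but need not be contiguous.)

Track the smallest tail for each achievable length (allowing ties):
4 → extends → [4]
5 → extends → [4, 5]
4 → replaces 5 → [4, 4]
12 → extends → [4, 4, 12]
7 → replaces 12 → [4, 4, 7]
10 → extends → [4, 4, 7, 10]
2 → replaces 4 → [2, 4, 7, 10]
6 → replaces 7 → [2, 4, 6, 10]
13 → extends → [2, 4, 6, 10, 13]
15 → extends → [2, 4, 6, 10, 13, 15]
10 → replaces 13 → [2, 4, 6, 10, 10, 15]
Six tails, so the longest non-decreasing subsequence has length 6 (e.g. 4, 5, 7, 10, 13, 15).

6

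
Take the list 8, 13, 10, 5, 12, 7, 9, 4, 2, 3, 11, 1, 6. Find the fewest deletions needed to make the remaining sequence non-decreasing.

Fewest deletions = n − (longest non-decreasing subsequence).
i:      1  2  3  4  5  6  7  8  9 10 11 12 13
a[i]:   8 13 10  5 12  7  9  4  2  3 11  1  6
dp:     1  2  2  1  3  2  3  1  1  2  4  1  3
max dp = 4, so deletions = 13 − 4 = 9.

9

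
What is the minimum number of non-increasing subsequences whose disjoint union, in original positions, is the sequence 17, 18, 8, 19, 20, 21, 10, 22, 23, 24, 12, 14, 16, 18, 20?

8

The minimum number of non-increasing subsequences covering a sequence equals the length of its longest strictly increasing subsequence.
LIS length is 8 (e.g. 17, 18, 19, 20, 21, 22, 23, 24), so 8 piles are needed.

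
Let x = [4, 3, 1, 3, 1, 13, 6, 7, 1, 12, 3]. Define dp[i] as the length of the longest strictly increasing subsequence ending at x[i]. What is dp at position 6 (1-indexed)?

dp[i] = 1 + max{dp[j] : j<i, x[j]<x[i]} (or 1 if no such j):
i:      1  2  3  4  5  6  7  8  9 10 11
x[i]:   4  3  1  3  1 13  6  7  1 12  3
dp:     1  1  1  2  1  3  3  4  1  5  2
At index 6 the value is 3.

3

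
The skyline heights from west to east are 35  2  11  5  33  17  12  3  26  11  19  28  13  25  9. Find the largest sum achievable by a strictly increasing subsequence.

Let S[i] be the best sum of a strictly increasing subsequence ending at i:
i:      1  2  3  4  5  6  7  8  9 10 11 12 13 14 15
a[i]:  35  2 11  5 33 17 12  3 26 11 19 28 13 25  9
S:     35  2 13  7 46 30 25  5 56 18 49 84 38 74 16
Maximum is 84 (e.g. 2 + 11 + 17 + 26 + 28).

84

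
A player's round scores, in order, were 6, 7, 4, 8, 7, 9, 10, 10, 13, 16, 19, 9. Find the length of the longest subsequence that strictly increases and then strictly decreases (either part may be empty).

9

inc[i] = longest strictly increasing subsequence ending at i; dec[i] = longest strictly decreasing subsequence starting at i:
i:      1  2  3  4  5  6  7  8  9 10 11 12
a[i]:   6  7  4  8  7  9 10 10 13 16 19  9
inc:    1  2  1  3  2  4  5  5  6  7  8  4
dec:    2  2  1  2  1  1  2  2  2  2  2  1
Best peak at i=11 (value 19): inc=8, dec=2, length 8+2−1 = 9.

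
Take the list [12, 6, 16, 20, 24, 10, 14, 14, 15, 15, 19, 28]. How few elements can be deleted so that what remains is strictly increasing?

Fewest deletions = n − (longest strictly increasing subsequence).
i:      1  2  3  4  5  6  7  8  9 10 11 12
a[i]:  12  6 16 20 24 10 14 14 15 15 19 28
dp:     1  1  2  3  4  2  3  3  4  4  5  6
max dp = 6, so deletions = 12 − 6 = 6.

6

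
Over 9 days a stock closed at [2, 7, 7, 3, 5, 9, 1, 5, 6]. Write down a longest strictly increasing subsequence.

Patience tails give the LIS length; then backtrack through the dp parents:
2 → extends → [2]
7 → extends → [2, 7]
7 → already a tail → [2, 7]
3 → replaces 7 → [2, 3]
5 → extends → [2, 3, 5]
9 → extends → [2, 3, 5, 9]
1 → replaces 2 → [1, 3, 5, 9]
5 → already a tail → [1, 3, 5, 9]
6 → replaces 9 → [1, 3, 5, 6]
Length 4; one witness is 2, 3, 5, 9.

2, 3, 5, 9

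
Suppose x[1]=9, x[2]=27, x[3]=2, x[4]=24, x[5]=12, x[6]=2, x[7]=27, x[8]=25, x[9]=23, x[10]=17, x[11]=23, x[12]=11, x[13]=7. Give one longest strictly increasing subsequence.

9, 12, 17, 23

Patience tails give the LIS length; then backtrack through the dp parents:
9 → extends → [9]
27 → extends → [9, 27]
2 → replaces 9 → [2, 27]
24 → replaces 27 → [2, 24]
12 → replaces 24 → [2, 12]
2 → already a tail → [2, 12]
27 → extends → [2, 12, 27]
25 → replaces 27 → [2, 12, 25]
23 → replaces 25 → [2, 12, 23]
17 → replaces 23 → [2, 12, 17]
23 → extends → [2, 12, 17, 23]
11 → replaces 12 → [2, 11, 17, 23]
7 → replaces 11 → [2, 7, 17, 23]
Length 4; one witness is 9, 12, 17, 23.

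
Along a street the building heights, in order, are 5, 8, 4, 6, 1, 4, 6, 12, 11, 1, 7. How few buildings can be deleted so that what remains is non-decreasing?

Fewest deletions = n − (longest non-decreasing subsequence).
Patience tails:
5 → extends → [5]
8 → extends → [5, 8]
4 → replaces 5 → [4, 8]
6 → replaces 8 → [4, 6]
1 → replaces 4 → [1, 6]
4 → replaces 6 → [1, 4]
6 → extends → [1, 4, 6]
12 → extends → [1, 4, 6, 12]
11 → replaces 12 → [1, 4, 6, 11]
1 → replaces 4 → [1, 1, 6, 11]
7 → replaces 11 → [1, 1, 6, 7]
Longest non-decreasing subsequence has length 4, so deletions = 11 − 4 = 7.

7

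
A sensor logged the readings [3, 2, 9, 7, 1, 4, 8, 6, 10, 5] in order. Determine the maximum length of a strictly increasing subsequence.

4

Track the smallest tail for each achievable length (strict):
3 → extends → [3]
2 → replaces 3 → [2]
9 → extends → [2, 9]
7 → replaces 9 → [2, 7]
1 → replaces 2 → [1, 7]
4 → replaces 7 → [1, 4]
8 → extends → [1, 4, 8]
6 → replaces 8 → [1, 4, 6]
10 → extends → [1, 4, 6, 10]
5 → replaces 6 → [1, 4, 5, 10]
Four tails, so the longest strictly increasing subsequence has length 4 (e.g. 3, 7, 8, 10).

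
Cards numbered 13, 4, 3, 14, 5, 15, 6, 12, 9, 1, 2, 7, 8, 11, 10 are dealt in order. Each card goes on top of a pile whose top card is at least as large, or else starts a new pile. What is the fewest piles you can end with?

Place each on the leftmost legal pile:
13 → new pile 1 (tops now [13])
4 → pile 1 (tops now [4])
3 → pile 1 (tops now [3])
14 → new pile 2 (tops now [3, 14])
5 → pile 2 (tops now [3, 5])
15 → new pile 3 (tops now [3, 5, 15])
6 → pile 3 (tops now [3, 5, 6])
12 → new pile 4 (tops now [3, 5, 6, 12])
9 → pile 4 (tops now [3, 5, 6, 9])
1 → pile 1 (tops now [1, 5, 6, 9])
2 → pile 2 (tops now [1, 2, 6, 9])
7 → pile 4 (tops now [1, 2, 6, 7])
8 → new pile 5 (tops now [1, 2, 6, 7, 8])
11 → new pile 6 (tops now [1, 2, 6, 7, 8, 11])
10 → pile 6 (tops now [1, 2, 6, 7, 8, 10])
Six piles.

6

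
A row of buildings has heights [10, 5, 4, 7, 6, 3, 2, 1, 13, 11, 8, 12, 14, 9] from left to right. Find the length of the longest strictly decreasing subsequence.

Let dp[i] be the longest strictly decreasing subsequence ending at i:
i:      1  2  3  4  5  6  7  8  9 10 11 12 13 14
a[i]:  10  5  4  7  6  3  2  1 13 11  8 12 14  9
dp:     1  2  3  2  3  4  5  6  1  2  3  2  1  3
Maximum is 6.

6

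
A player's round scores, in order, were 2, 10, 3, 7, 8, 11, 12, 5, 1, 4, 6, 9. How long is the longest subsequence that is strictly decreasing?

Negate each value so 'decreasing' becomes 'increasing', then run patience tails on the negated sequence:
-2 → extends → [-2]
-10 → replaces -2 → [-10]
-3 → extends → [-10, -3]
-7 → replaces -3 → [-10, -7]
-8 → replaces -7 → [-10, -8]
-11 → replaces -10 → [-11, -8]
-12 → replaces -11 → [-12, -8]
-5 → extends → [-12, -8, -5]
-1 → extends → [-12, -8, -5, -1]
-4 → replaces -1 → [-12, -8, -5, -4]
-6 → replaces -5 → [-12, -8, -6, -4]
-9 → replaces -8 → [-12, -9, -6, -4]
Four tails, so the longest strictly decreasing subsequence of the original has length 4.

4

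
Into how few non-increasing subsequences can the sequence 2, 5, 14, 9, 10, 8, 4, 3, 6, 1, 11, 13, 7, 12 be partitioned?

6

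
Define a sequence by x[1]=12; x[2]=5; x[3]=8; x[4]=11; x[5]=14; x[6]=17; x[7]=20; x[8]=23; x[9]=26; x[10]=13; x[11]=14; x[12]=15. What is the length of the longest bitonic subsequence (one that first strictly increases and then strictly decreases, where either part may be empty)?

inc[i] = longest strictly increasing subsequence ending at i; dec[i] = longest strictly decreasing subsequence starting at i:
i:      1  2  3  4  5  6  7  8  9 10 11 12
x[i]:  12  5  8 11 14 17 20 23 26 13 14 15
inc:    1  1  2  3  4  5  6  7  8  4  5  6
dec:    2  1  1  1  2  2  2  2  2  1  1  1
Best peak at i=9 (value 26): inc=8, dec=2, length 8+2−1 = 9.

9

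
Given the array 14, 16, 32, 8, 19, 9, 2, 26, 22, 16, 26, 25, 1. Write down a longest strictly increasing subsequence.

Patience tails give the LIS length; then backtrack through the dp parents:
14 → extends → [14]
16 → extends → [14, 16]
32 → extends → [14, 16, 32]
8 → replaces 14 → [8, 16, 32]
19 → replaces 32 → [8, 16, 19]
9 → replaces 16 → [8, 9, 19]
2 → replaces 8 → [2, 9, 19]
26 → extends → [2, 9, 19, 26]
22 → replaces 26 → [2, 9, 19, 22]
16 → replaces 19 → [2, 9, 16, 22]
26 → extends → [2, 9, 16, 22, 26]
25 → replaces 26 → [2, 9, 16, 22, 25]
1 → replaces 2 → [1, 9, 16, 22, 25]
Length 5; one witness is 14, 16, 19, 22, 26.

14, 16, 19, 22, 26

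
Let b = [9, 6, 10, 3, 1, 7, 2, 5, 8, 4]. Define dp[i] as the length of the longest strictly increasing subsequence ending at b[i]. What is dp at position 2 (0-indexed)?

dp[i] = 1 + max{dp[j] : j<i, b[j]<b[i]} (or 1 if no such j):
i:      0  1  2  3  4  5  6  7  8  9
b[i]:   9  6 10  3  1  7  2  5  8  4
dp:     1  1  2  1  1  2  2  3  4  3
At index 2 the value is 2.

2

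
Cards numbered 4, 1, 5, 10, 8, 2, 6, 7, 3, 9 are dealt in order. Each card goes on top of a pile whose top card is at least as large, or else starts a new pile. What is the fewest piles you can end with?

The minimum number of non-increasing subsequences covering a sequence equals the length of its longest strictly increasing subsequence.
LIS length is 5 (e.g. 4, 5, 6, 7, 9), so 5 piles are needed.

5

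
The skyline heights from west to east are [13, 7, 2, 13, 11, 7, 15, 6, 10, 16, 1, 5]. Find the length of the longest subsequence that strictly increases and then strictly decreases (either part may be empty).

6

inc[i] = longest strictly increasing subsequence ending at i; dec[i] = longest strictly decreasing subsequence starting at i:
i:      1  2  3  4  5  6  7  8  9 10 11 12
a[i]:  13  7  2 13 11  7 15  6 10 16  1  5
inc:    1  1  1  2  2  2  3  2  3  4  1  2
dec:    5  3  2  5  4  3  3  2  2  2  1  1
Best peak at i=4 (value 13): inc=2, dec=5, length 2+5−1 = 6.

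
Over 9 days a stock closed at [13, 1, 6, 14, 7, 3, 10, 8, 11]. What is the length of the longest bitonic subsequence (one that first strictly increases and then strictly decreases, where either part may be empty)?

inc[i] = longest strictly increasing subsequence ending at i; dec[i] = longest strictly decreasing subsequence starting at i:
i:      1  2  3  4  5  6  7  8  9
a[i]:  13  1  6 14  7  3 10  8 11
inc:    1  1  2  3  3  2  4  4  5
dec:    3  1  2  3  2  1  2  1  1
Best peak at i=4 (value 14): inc=3, dec=3, length 3+3−1 = 5.

5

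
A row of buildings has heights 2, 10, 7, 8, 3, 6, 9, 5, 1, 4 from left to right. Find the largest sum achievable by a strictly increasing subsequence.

Let S[i] be the best sum of a strictly increasing subsequence ending at i:
i:      1  2  3  4  5  6  7  8  9 10
a[i]:   2 10  7  8  3  6  9  5  1  4
S:      2 12  9 17  5 11 26 10  1  9
Maximum is 26 (e.g. 2 + 7 + 8 + 9).

26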